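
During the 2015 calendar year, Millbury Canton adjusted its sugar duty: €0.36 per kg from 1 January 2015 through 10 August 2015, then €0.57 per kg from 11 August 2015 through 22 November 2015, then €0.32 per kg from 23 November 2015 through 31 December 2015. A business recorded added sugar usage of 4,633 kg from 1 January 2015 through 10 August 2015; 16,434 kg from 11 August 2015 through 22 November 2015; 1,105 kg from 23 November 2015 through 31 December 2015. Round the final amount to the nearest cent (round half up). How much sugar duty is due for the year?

€11388.86

1 January – 10 August 2015: 4,633 kg at €0.36/kg → €1667.88
11 August – 22 November 2015: 16,434 kg at €0.57/kg → €9367.38
23 November – 31 December 2015: 1,105 kg at €0.32/kg → €353.60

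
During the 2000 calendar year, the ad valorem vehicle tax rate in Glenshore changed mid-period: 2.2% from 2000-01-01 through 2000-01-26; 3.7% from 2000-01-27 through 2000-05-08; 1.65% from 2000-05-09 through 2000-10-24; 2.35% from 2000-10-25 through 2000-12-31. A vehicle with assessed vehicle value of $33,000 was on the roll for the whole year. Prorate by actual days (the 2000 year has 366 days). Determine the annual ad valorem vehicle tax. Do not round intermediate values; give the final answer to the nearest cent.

$790.69

2000-01-01 to 2000-01-26: 26 days at 2.2% → $33,000 × 2.2% × 26/366 = $51.5738
2000-01-27 to 2000-05-08: 103 days at 3.7% → $33,000 × 3.7% × 103/366 = $343.6148
2000-05-09 to 2000-10-24: 169 days at 1.65% → $33,000 × 1.65% × 169/366 = $251.4221
2000-10-25 to 2000-12-31: 68 days at 2.35% → $33,000 × 2.35% × 68/366 = $144.0820
Total = $790.6926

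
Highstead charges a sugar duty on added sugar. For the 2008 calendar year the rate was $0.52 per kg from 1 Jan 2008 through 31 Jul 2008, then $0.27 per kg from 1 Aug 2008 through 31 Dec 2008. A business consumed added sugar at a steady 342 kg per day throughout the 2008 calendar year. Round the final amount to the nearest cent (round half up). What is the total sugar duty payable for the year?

1 Jan – 31 Jul 2008: 213 days × 342 kg/day = 72,846 kg at $0.52/kg → $37,879.92
1 Aug – 31 Dec 2008: 153 days × 342 kg/day = 52,326 kg at $0.27/kg → $14,128.02

$52,007.94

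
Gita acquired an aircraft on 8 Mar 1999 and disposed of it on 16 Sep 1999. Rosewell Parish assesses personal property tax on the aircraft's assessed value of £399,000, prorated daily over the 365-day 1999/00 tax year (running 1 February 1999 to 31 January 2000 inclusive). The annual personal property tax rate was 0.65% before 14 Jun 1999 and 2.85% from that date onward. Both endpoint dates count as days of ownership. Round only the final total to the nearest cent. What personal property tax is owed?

£3,656.04

8 Mar – 13 Jun 1999: 98 days at 0.65% → £399,000 × 0.65% × 98/365 = £696.3370
14 Jun – 16 Sep 1999: 95 days at 2.85% → £399,000 × 2.85% × 95/365 = £2,959.7055
Total = £3,656.0425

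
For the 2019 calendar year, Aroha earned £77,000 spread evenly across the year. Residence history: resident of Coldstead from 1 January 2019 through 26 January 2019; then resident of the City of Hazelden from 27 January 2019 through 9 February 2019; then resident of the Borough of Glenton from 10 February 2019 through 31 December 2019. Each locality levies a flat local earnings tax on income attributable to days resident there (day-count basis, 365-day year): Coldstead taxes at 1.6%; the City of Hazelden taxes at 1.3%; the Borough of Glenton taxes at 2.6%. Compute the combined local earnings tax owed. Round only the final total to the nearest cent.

£1,908.76

Coldstead, 1 January – 26 January 2019: 26 days → £77,000 × 1.6% × 26/365 = £87.7589
The City of Hazelden, 27 January – 9 February 2019: 14 days → £77,000 × 1.3% × 14/365 = £38.3945
The Borough of Glenton, 10 February – 31 December 2019: 325 days → £77,000 × 2.6% × 325/365 = £1,782.6027
Total = £1,908.7562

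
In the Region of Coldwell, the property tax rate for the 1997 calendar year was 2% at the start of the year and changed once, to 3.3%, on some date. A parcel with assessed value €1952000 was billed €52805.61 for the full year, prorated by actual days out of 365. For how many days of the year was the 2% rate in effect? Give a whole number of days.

Let d = days at the first rate; then 365 − d days at the second rate.
€1952000 × [2%·d + 3.3%·(365−d)] / 365 = €52805.61
Solving gives d = 167, so the new rate took effect on June 17, 1997.

167 days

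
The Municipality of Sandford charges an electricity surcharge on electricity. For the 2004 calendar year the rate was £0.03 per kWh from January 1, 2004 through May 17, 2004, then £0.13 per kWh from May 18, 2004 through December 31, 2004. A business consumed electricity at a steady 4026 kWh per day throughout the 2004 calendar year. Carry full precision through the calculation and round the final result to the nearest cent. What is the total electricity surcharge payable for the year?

January 1 – May 17, 2004: 138 days × 4026 kWh/day = 555,588 kWh at £0.03/kWh → £16667.64
May 18 – December 31, 2004: 228 days × 4026 kWh/day = 917,928 kWh at £0.13/kWh → £119330.64

£135998.28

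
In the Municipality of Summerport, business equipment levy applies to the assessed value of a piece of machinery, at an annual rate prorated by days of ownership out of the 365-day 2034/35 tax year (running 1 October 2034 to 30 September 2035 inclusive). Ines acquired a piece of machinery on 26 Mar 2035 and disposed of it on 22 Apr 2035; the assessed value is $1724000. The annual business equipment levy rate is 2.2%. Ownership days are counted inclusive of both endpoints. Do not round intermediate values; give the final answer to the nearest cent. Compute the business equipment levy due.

Days held (26 Mar – 22 Apr 2035): 28 out of 365
Tax = $1724000 × 2.2% × 28/365 = $2909.5452

$2909.55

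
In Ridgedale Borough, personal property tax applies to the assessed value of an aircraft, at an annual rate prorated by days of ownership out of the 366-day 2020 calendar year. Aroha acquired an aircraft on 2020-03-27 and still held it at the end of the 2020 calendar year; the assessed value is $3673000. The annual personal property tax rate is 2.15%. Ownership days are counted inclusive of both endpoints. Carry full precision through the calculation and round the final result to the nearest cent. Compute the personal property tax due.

Days held (2020-03-27 to 2020-12-31): 280 out of 366
Tax = $3673000 × 2.15% × 280/366 = $60413.8251

$60413.83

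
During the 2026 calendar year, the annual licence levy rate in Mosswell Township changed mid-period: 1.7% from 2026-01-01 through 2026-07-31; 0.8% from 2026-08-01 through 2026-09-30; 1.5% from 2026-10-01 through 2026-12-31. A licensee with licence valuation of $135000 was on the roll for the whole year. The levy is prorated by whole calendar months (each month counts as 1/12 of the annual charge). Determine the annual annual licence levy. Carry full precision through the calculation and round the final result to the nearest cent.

2026-01-01 to 2026-07-31: 7 months at 1.7% → $135000 × 1.7% × 7/12 = $1338.7500
2026-08-01 to 2026-09-30: 2 months at 0.8% → $135000 × 0.8% × 2/12 = $180.0000
2026-10-01 to 2026-12-31: 3 months at 1.5% → $135000 × 1.5% × 3/12 = $506.2500
Total = $2025.0000

$2025.00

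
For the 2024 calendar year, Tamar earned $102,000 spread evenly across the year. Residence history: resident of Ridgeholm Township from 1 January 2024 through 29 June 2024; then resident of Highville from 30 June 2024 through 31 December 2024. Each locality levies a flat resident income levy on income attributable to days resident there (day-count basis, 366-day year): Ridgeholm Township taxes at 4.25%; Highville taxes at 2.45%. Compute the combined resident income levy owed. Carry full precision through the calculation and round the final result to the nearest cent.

$3,406.97

Ridgeholm Township, 1 January – 29 June 2024: 181 days → $102,000 × 4.25% × 181/366 = $2,143.8115
Highville, 30 June – 31 December 2024: 185 days → $102,000 × 2.45% × 185/366 = $1,263.1557
Total = $3,406.9672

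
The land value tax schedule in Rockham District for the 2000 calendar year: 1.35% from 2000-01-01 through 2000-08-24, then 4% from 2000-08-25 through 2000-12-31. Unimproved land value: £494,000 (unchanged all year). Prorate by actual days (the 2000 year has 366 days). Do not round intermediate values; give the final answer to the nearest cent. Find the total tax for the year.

2000-01-01 to 2000-08-24: 237 days at 1.35% → £494,000 × 1.35% × 237/366 = £4,318.4508
2000-08-25 to 2000-12-31: 129 days at 4% → £494,000 × 4% × 129/366 = £6,964.5902
Total = £11,283.0410

£11,283.04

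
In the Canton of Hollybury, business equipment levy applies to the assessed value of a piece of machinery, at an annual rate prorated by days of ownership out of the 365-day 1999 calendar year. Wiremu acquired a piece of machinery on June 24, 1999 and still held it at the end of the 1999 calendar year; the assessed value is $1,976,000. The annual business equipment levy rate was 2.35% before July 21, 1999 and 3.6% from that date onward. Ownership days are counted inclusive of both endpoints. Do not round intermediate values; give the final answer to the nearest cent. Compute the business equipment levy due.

$35,397.47

June 24 – July 20, 1999: 27 days at 2.35% → $1,976,000 × 2.35% × 27/365 = $3,434.9918
July 21 – December 31, 1999: 164 days at 3.6% → $1,976,000 × 3.6% × 164/365 = $31,962.4767
Total = $35,397.4685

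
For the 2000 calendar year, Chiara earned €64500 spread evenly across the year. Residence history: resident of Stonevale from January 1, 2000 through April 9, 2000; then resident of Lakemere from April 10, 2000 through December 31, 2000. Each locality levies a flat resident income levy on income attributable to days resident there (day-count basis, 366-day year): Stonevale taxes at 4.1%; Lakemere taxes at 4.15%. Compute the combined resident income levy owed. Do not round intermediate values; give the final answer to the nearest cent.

€2667.94

Stonevale, January 1 – April 9, 2000: 100 days → €64500 × 4.1% × 100/366 = €722.5410
Lakemere, April 10 – December 31, 2000: 266 days → €64500 × 4.15% × 266/366 = €1945.3975
Total = €2667.9385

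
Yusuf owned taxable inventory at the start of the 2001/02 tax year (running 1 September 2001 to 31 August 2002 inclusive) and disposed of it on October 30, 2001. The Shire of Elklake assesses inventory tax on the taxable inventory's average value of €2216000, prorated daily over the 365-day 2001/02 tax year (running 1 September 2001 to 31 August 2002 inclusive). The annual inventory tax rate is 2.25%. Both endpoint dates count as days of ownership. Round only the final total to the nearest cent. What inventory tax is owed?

€8196.16

Days held (September 1 – October 30, 2001): 60 out of 365
Tax = €2216000 × 2.25% × 60/365 = €8196.1644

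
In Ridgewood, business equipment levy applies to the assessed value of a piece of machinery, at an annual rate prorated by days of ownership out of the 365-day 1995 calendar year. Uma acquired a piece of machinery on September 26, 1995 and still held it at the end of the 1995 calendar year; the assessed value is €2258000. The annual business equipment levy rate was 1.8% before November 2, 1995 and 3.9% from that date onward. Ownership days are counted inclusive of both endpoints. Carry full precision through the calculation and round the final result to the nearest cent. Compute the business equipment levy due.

€18596.02

September 26 – November 1, 1995: 37 days at 1.8% → €2258000 × 1.8% × 37/365 = €4120.0767
November 2 – December 31, 1995: 60 days at 3.9% → €2258000 × 3.9% × 60/365 = €14475.9452
Total = €18596.0219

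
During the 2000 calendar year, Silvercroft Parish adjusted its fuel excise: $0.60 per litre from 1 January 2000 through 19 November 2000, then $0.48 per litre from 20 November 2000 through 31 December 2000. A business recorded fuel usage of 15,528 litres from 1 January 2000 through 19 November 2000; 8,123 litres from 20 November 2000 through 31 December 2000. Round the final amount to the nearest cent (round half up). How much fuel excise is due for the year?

1 January – 19 November 2000: 15,528 litres at $0.60/litre → $9,316.80
20 November – 31 December 2000: 8,123 litres at $0.48/litre → $3,899.04

$13,215.84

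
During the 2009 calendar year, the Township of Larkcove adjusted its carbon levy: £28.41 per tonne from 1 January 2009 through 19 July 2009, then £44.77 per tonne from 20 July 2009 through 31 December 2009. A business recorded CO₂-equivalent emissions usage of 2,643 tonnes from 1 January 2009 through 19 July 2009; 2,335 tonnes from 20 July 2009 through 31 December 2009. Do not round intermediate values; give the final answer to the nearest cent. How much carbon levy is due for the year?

1 January – 19 July 2009: 2,643 tonnes at £28.41/tonne → £75,087.63
20 July – 31 December 2009: 2,335 tonnes at £44.77/tonne → £104,537.95

£179,625.58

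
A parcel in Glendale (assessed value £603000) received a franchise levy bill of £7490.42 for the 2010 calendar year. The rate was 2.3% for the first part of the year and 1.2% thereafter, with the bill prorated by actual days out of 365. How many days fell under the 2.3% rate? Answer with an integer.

14 days

Let d = days at the first rate; then 365 − d days at the second rate.
£603000 × [2.3%·d + 1.2%·(365−d)] / 365 = £7490.42
Solving gives d = 14, so the new rate took effect on January 15, 2010.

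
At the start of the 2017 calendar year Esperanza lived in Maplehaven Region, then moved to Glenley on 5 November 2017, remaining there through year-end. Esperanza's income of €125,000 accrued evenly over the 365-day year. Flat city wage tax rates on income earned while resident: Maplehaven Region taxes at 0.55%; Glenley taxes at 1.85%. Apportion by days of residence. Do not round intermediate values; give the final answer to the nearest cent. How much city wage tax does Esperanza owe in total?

€941.27

Maplehaven Region, 1 January – 4 November 2017: 308 days → €125,000 × 0.55% × 308/365 = €580.1370
Glenley, 5 November – 31 December 2017: 57 days → €125,000 × 1.85% × 57/365 = €361.1301
Total = €941.2671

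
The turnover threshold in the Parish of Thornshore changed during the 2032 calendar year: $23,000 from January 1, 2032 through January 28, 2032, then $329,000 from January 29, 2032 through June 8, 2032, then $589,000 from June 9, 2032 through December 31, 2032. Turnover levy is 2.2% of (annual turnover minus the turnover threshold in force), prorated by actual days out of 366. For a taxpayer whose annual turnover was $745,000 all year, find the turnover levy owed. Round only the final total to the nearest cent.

$6,447.56

January 1 – January 28, 2032: 28 days, exemption $23,000 → ($745,000 − $23,000) × 2.2% × 28/366 = $1,215.1694
January 29 – June 8, 2032: 132 days, exemption $329,000 → ($745,000 − $329,000) × 2.2% × 132/366 = $3,300.7213
June 9 – December 31, 2032: 206 days, exemption $589,000 → ($745,000 − $589,000) × 2.2% × 206/366 = $1,931.6721
Total = $6,447.5628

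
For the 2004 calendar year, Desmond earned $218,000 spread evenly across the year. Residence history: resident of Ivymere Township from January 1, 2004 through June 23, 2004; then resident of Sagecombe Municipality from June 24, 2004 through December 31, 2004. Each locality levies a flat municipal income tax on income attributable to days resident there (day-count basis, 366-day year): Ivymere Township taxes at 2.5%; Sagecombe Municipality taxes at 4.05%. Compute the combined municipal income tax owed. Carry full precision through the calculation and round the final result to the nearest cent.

Ivymere Township, January 1 – June 23, 2004: 175 days → $218,000 × 2.5% × 175/366 = $2,605.8743
Sagecombe Municipality, June 24 – December 31, 2004: 191 days → $218,000 × 4.05% × 191/366 = $4,607.4836
Total = $7,213.3579

$7,213.36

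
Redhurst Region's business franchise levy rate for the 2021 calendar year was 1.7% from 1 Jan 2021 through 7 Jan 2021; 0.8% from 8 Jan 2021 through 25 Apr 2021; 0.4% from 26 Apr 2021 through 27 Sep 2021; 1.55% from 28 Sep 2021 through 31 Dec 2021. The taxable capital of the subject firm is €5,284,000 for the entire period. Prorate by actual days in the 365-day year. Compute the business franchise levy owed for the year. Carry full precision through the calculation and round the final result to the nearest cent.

€44,523.13

1 Jan – 7 Jan 2021: 7 days at 1.7% → €5,284,000 × 1.7% × 7/365 = €1,722.7288
8 Jan – 25 Apr 2021: 108 days at 0.8% → €5,284,000 × 0.8% × 108/365 = €12,507.8795
26 Apr – 27 Sep 2021: 155 days at 0.4% → €5,284,000 × 0.4% × 155/365 = €8,975.5616
28 Sep – 31 Dec 2021: 95 days at 1.55% → €5,284,000 × 1.55% × 95/365 = €21,316.9589
Total = €44,523.1288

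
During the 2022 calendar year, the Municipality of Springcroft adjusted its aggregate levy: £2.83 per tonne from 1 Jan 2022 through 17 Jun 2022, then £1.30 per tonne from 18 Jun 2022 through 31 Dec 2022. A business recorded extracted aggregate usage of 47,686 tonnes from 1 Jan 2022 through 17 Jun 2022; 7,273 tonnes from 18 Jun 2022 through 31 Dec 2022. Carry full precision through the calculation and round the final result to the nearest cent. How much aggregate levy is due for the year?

£144406.28

1 Jan – 17 Jun 2022: 47,686 tonnes at £2.83/tonne → £134951.38
18 Jun – 31 Dec 2022: 7,273 tonnes at £1.30/tonne → £9454.90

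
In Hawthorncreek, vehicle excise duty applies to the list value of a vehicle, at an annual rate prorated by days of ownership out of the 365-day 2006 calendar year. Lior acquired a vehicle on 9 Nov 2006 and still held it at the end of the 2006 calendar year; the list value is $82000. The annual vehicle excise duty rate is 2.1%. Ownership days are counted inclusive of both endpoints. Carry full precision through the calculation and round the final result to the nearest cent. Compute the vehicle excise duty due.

$250.04

Days held (9 Nov – 31 Dec 2006): 53 out of 365
Tax = $82000 × 2.1% × 53/365 = $250.0438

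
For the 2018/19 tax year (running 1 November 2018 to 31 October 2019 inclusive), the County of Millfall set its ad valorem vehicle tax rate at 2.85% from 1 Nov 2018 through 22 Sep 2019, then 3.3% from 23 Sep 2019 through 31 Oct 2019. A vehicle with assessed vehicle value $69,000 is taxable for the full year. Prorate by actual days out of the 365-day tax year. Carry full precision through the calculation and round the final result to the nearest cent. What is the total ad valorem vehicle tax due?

1 Nov 2018 – 22 Sep 2019: 326 days at 2.85% → $69,000 × 2.85% × 326/365 = $1,756.3808
23 Sep – 31 Oct 2019: 39 days at 3.3% → $69,000 × 3.3% × 39/365 = $243.2959
Total = $1,999.6767

$1,999.68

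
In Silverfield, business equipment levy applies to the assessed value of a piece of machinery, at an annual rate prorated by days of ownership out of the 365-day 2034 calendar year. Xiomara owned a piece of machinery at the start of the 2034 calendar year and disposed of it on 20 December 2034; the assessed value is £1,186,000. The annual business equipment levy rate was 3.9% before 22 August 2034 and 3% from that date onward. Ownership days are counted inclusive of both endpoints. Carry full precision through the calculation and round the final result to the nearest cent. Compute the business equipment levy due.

1 January – 21 August 2034: 233 days at 3.9% → £1,186,000 × 3.9% × 233/365 = £29,526.5260
22 August – 20 December 2034: 121 days at 3% → £1,186,000 × 3% × 121/365 = £11,795.0137
Total = £41,321.5397

£41,321.54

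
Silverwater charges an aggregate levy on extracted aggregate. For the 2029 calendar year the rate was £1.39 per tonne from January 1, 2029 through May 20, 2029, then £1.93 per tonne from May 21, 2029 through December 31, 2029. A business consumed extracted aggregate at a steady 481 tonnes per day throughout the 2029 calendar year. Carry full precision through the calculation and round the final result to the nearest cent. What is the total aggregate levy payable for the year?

January 1 – May 20, 2029: 140 days × 481 tonnes/day = 67,340 tonnes at £1.39/tonne → £93,602.60
May 21 – December 31, 2029: 225 days × 481 tonnes/day = 108,225 tonnes at £1.93/tonne → £208,874.25

£302,476.85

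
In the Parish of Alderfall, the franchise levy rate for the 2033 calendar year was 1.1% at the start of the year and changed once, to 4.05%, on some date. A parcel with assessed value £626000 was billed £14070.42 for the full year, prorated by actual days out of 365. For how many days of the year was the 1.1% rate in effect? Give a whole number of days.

223 days

Let d = days at the first rate; then 365 − d days at the second rate.
£626000 × [1.1%·d + 4.05%·(365−d)] / 365 = £14070.42
Solving gives d = 223, so the new rate took effect on August 12, 2033.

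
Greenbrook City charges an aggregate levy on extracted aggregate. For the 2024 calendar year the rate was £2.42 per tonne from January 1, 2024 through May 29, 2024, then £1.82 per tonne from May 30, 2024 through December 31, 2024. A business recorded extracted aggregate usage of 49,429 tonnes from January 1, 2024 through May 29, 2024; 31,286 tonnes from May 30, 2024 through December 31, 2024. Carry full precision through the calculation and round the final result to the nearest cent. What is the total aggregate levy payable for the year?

January 1 – May 29, 2024: 49,429 tonnes at £2.42/tonne → £119618.18
May 30 – December 31, 2024: 31,286 tonnes at £1.82/tonne → £56940.52

£176558.70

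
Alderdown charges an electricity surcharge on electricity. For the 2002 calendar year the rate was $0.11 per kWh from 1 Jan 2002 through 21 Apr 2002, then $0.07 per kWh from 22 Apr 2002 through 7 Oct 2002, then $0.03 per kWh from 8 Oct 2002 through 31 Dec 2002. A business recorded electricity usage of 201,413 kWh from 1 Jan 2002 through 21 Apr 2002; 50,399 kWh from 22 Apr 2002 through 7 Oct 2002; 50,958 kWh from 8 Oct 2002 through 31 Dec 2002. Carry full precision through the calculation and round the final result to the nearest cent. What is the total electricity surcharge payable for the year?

1 Jan – 21 Apr 2002: 201,413 kWh at $0.11/kWh → $22,155.43
22 Apr – 7 Oct 2002: 50,399 kWh at $0.07/kWh → $3,527.93
8 Oct – 31 Dec 2002: 50,958 kWh at $0.03/kWh → $1,528.74

$27,212.10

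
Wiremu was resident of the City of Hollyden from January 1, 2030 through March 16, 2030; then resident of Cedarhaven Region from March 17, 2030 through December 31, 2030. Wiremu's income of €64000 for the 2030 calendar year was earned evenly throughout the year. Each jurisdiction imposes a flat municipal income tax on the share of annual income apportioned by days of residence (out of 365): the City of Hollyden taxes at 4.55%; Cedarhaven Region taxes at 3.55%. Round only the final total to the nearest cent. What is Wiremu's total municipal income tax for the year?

€2403.51

The City of Hollyden, January 1 – March 16, 2030: 75 days → €64000 × 4.55% × 75/365 = €598.3562
Cedarhaven Region, March 17 – December 31, 2030: 290 days → €64000 × 3.55% × 290/365 = €1805.1507
Total = €2403.5068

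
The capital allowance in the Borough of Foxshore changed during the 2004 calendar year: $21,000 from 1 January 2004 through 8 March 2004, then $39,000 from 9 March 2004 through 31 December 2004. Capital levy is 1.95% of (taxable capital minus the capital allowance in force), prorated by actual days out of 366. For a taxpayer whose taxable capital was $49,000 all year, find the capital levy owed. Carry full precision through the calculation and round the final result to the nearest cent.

$260.21

1 January – 8 March 2004: 68 days, exemption $21,000 → ($49,000 − $21,000) × 1.95% × 68/366 = $101.4426
9 March – 31 December 2004: 298 days, exemption $39,000 → ($49,000 − $39,000) × 1.95% × 298/366 = $158.7705
Total = $260.2131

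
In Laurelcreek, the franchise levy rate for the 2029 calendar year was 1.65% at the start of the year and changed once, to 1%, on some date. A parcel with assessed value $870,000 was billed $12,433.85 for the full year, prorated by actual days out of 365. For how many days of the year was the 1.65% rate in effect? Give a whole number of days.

Let d = days at the first rate; then 365 − d days at the second rate.
$870,000 × [1.65%·d + 1%·(365−d)] / 365 = $12,433.85
Solving gives d = 241, so the new rate took effect on 30 August 2029.

241 days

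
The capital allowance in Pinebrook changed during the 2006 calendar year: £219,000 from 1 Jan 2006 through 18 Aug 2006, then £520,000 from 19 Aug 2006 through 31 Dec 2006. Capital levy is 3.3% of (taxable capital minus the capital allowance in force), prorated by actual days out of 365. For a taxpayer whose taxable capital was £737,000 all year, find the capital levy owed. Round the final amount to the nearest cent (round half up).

1 Jan – 18 Aug 2006: 230 days, exemption £219,000 → (£737,000 − £219,000) × 3.3% × 230/365 = £10,771.5616
19 Aug – 31 Dec 2006: 135 days, exemption £520,000 → (£737,000 − £520,000) × 3.3% × 135/365 = £2,648.5890
Total = £13,420.1507

£13,420.15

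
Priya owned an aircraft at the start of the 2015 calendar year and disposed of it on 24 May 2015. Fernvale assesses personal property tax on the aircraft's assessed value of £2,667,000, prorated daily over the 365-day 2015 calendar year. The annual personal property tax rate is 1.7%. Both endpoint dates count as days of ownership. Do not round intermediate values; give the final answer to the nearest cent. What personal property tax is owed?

£17,887.17

Days held (1 January – 24 May 2015): 144 out of 365
Tax = £2,667,000 × 1.7% × 144/365 = £17,887.1671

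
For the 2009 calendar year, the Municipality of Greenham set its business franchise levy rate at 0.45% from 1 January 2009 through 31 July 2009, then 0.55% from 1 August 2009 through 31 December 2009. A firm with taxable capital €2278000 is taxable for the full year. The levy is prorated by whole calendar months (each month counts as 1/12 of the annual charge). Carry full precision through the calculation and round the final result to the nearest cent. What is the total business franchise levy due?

€11200.17

1 January – 31 July 2009: 7 months at 0.45% → €2278000 × 0.45% × 7/12 = €5979.7500
1 August – 31 December 2009: 5 months at 0.55% → €2278000 × 0.55% × 5/12 = €5220.4167
Total = €11200.1667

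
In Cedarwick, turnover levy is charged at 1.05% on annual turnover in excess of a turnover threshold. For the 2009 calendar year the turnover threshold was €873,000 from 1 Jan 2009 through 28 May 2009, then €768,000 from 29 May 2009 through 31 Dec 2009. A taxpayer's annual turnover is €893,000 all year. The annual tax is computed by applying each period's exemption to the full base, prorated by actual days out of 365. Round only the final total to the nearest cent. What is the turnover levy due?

€865.46

1 Jan – 28 May 2009: 148 days, exemption €873,000 → (€893,000 − €873,000) × 1.05% × 148/365 = €85.1507
29 May – 31 Dec 2009: 217 days, exemption €768,000 → (€893,000 − €768,000) × 1.05% × 217/365 = €780.3082
Total = €865.4589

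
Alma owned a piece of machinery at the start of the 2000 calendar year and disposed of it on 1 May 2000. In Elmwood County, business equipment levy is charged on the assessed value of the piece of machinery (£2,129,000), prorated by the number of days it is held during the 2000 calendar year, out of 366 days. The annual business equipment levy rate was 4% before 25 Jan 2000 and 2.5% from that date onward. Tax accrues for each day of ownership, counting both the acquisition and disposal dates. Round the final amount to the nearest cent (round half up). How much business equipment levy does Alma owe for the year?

£19,835.77

1 Jan – 24 Jan 2000: 24 days at 4% → £2,129,000 × 4% × 24/366 = £5,584.2623
25 Jan – 1 May 2000: 98 days at 2.5% → £2,129,000 × 2.5% × 98/366 = £14,251.5027
Total = £19,835.7650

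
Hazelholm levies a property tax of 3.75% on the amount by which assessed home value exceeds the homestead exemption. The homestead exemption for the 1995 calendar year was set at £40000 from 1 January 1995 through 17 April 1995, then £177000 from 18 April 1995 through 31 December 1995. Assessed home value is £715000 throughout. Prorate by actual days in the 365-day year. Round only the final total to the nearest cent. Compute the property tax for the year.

£21681.06

1 January – 17 April 1995: 107 days, exemption £40000 → (£715000 − £40000) × 3.75% × 107/365 = £7420.3767
18 April – 31 December 1995: 258 days, exemption £177000 → (£715000 − £177000) × 3.75% × 258/365 = £14260.6849
Total = £21681.0616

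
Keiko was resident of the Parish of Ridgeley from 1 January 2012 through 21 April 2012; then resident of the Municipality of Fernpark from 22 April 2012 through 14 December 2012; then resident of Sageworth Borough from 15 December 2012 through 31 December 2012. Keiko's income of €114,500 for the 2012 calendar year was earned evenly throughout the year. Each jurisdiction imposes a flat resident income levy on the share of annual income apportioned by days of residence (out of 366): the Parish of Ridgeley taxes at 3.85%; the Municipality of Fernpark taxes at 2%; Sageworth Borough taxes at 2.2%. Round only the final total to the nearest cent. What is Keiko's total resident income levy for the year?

The Parish of Ridgeley, 1 January – 21 April 2012: 112 days → €114,500 × 3.85% × 112/366 = €1,348.9727
The Municipality of Fernpark, 22 April – 14 December 2012: 237 days → €114,500 × 2% × 237/366 = €1,482.8689
Sageworth Borough, 15 December – 31 December 2012: 17 days → €114,500 × 2.2% × 17/366 = €117.0027
Total = €2,948.8443

€2,948.84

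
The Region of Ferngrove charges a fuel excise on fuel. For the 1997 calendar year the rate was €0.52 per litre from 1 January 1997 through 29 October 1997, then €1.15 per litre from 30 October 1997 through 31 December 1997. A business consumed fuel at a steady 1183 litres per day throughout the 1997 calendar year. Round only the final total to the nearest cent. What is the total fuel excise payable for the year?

1 January – 29 October 1997: 302 days × 1183 litres/day = 357,266 litres at €0.52/litre → €185,778.32
30 October – 31 December 1997: 63 days × 1183 litres/day = 74,529 litres at €1.15/litre → €85,708.35

€271,486.67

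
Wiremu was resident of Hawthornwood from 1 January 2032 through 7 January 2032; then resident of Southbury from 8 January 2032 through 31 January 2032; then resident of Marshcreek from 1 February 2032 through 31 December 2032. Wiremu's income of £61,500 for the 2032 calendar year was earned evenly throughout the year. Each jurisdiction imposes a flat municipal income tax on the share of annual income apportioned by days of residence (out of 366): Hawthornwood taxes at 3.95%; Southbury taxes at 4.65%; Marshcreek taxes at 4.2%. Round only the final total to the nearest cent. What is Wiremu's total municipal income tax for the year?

Hawthornwood, 1 January – 7 January 2032: 7 days → £61,500 × 3.95% × 7/366 = £46.4611
Southbury, 8 January – 31 January 2032: 24 days → £61,500 × 4.65% × 24/366 = £187.5246
Marshcreek, 1 February – 31 December 2032: 335 days → £61,500 × 4.2% × 335/366 = £2,364.2213
Total = £2,598.2070

£2,598.21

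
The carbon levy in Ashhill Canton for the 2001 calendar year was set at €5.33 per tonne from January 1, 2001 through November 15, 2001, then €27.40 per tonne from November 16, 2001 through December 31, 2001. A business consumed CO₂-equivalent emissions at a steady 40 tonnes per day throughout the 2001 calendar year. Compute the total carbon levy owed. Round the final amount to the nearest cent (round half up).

January 1 – November 15, 2001: 319 days × 40 tonnes/day = 12,760 tonnes at €5.33/tonne → €68,010.80
November 16 – December 31, 2001: 46 days × 40 tonnes/day = 1,840 tonnes at €27.40/tonne → €50,416.00

€118,426.80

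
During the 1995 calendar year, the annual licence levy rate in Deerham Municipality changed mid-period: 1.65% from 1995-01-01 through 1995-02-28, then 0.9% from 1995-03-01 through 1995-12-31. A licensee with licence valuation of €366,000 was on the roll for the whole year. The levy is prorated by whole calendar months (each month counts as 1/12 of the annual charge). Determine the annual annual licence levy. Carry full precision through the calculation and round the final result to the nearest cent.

1995-01-01 to 1995-02-28: 2 months at 1.65% → €366,000 × 1.65% × 2/12 = €1,006.5000
1995-03-01 to 1995-12-31: 10 months at 0.9% → €366,000 × 0.9% × 10/12 = €2,745.0000
Total = €3,751.5000

€3,751.50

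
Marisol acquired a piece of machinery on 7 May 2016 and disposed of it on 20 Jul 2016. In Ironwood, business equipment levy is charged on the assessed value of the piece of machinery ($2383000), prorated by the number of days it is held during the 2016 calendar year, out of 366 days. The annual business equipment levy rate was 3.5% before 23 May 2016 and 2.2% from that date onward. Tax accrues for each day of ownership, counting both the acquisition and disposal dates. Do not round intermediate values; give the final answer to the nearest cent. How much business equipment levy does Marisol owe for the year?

$12097.31

7 May – 22 May 2016: 16 days at 3.5% → $2383000 × 3.5% × 16/366 = $3646.1202
23 May – 20 Jul 2016: 59 days at 2.2% → $2383000 × 2.2% × 59/366 = $8451.1858
Total = $12097.3060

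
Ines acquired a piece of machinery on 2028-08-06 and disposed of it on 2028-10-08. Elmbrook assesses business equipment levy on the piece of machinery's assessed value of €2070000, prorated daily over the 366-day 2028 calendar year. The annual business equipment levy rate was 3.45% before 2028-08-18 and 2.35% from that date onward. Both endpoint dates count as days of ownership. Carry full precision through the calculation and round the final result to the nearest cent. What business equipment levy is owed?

2028-08-06 to 2028-08-17: 12 days at 3.45% → €2070000 × 3.45% × 12/366 = €2341.4754
2028-08-18 to 2028-10-08: 52 days at 2.35% → €2070000 × 2.35% × 52/366 = €6911.3115
Total = €9252.7869

€9252.79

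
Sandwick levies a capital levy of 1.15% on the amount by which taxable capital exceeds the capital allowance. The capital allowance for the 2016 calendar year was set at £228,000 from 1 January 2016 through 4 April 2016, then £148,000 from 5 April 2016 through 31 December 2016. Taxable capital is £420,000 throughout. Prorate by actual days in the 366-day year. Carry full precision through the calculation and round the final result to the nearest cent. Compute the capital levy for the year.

1 January – 4 April 2016: 95 days, exemption £228,000 → (£420,000 − £228,000) × 1.15% × 95/366 = £573.1148
5 April – 31 December 2016: 271 days, exemption £148,000 → (£420,000 − £148,000) × 1.15% × 271/366 = £2,316.0874
Total = £2,889.2022

£2,889.20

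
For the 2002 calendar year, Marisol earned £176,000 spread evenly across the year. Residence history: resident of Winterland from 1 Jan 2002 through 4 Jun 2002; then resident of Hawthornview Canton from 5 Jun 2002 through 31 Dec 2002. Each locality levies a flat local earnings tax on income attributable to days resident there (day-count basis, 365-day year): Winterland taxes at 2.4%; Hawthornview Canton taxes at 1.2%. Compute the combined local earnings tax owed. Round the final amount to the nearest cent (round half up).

Winterland, 1 Jan – 4 Jun 2002: 155 days → £176,000 × 2.4% × 155/365 = £1,793.7534
Hawthornview Canton, 5 Jun – 31 Dec 2002: 210 days → £176,000 × 1.2% × 210/365 = £1,215.1233
Total = £3,008.8767

£3,008.88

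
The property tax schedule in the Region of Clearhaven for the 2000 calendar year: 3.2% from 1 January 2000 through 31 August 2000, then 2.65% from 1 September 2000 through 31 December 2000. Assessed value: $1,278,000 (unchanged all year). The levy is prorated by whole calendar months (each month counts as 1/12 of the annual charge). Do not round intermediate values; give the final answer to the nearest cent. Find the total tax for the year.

1 January – 31 August 2000: 8 months at 3.2% → $1,278,000 × 3.2% × 8/12 = $27,264.0000
1 September – 31 December 2000: 4 months at 2.65% → $1,278,000 × 2.65% × 4/12 = $11,289.0000
Total = $38,553.0000

$38,553.00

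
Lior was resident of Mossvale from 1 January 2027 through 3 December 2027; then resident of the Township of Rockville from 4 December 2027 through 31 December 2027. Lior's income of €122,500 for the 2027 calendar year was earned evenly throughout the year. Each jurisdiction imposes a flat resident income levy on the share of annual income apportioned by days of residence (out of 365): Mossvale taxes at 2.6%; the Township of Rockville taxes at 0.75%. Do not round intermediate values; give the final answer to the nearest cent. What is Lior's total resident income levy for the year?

Mossvale, 1 January – 3 December 2027: 337 days → €122,500 × 2.6% × 337/365 = €2,940.6712
The Township of Rockville, 4 December – 31 December 2027: 28 days → €122,500 × 0.75% × 28/365 = €70.4795
Total = €3,011.1507

€3,011.15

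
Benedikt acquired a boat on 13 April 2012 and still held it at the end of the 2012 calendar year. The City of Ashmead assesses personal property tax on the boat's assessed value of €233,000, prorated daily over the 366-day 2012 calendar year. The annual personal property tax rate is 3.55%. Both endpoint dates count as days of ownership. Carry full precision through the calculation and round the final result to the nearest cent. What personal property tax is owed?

Days held (13 April – 31 December 2012): 263 out of 366
Tax = €233,000 × 3.55% × 263/366 = €5,943.7281

€5,943.73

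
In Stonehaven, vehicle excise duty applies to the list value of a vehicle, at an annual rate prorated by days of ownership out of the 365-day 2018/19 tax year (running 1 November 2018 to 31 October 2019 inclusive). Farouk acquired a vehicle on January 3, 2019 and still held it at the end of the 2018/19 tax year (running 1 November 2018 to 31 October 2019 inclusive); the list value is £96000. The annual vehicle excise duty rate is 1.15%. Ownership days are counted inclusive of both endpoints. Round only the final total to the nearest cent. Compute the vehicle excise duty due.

£913.45

Days held (January 3 – October 31, 2019): 302 out of 365
Tax = £96000 × 1.15% × 302/365 = £913.4466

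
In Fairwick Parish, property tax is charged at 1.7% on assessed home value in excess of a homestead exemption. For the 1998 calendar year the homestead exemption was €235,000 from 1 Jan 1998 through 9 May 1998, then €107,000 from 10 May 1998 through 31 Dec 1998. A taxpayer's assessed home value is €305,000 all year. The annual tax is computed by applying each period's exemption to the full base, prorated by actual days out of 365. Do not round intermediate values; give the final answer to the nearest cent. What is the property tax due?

€2,596.95

1 Jan – 9 May 1998: 129 days, exemption €235,000 → (€305,000 − €235,000) × 1.7% × 129/365 = €420.5753
10 May – 31 Dec 1998: 236 days, exemption €107,000 → (€305,000 − €107,000) × 1.7% × 236/365 = €2,176.3726
Total = €2,596.9479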